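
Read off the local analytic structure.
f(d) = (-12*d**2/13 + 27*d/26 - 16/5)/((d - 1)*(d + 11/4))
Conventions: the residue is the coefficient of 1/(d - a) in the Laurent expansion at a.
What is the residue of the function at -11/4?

The residue is 6779/1950.

At the order-1 pole -11/4 set g(d) = (d - (-11/4))*f(d) = (-12*d**2/13 + 27*d/26 - 16/5)/(d - 1).
Simple pole: residue = g(a) at a = -11/4, which is 6779/1950.


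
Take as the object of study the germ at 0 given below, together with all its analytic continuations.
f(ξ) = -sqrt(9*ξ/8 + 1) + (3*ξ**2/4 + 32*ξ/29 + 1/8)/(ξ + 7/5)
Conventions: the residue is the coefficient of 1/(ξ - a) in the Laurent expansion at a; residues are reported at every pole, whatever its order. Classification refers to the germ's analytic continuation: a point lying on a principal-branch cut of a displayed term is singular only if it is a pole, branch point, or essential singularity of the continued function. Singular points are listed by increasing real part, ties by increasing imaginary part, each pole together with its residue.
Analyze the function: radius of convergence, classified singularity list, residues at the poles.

Radius of convergence at 0: 8/9.
At -7/5: a pole of order 1; residue 291/5800.
At -8/9: an algebraic (square-root) branch point.

Denominator factor (ξ + 7/5): pole of order 1 at -7/5, modulus 7/5.
Branch term (-1)*sqrt(1 - ξ/(-8/9)): its argument vanishes at ξ = -8/9, a square-root branch point, modulus 8/9.
The radius of convergence is the smallest modulus among the singular points: 8/9.
The branch term is analytic at -7/5 and contributes nothing to the residue; only the rational part matters.
At the order-1 pole -7/5 set g(ξ) = (ξ - (-7/5))*(rational part) = 3*ξ**2/4 + 32*ξ/29 + 1/8.
Simple pole: residue = g(a) at a = -7/5, which is 291/5800.
List the singular points by increasing real part (a conjugate pair: the negative imaginary part first).


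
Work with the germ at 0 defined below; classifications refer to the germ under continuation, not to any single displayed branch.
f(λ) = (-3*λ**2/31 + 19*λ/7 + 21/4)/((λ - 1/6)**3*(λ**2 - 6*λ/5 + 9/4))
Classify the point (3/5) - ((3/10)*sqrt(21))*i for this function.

The point is a pole of order 1.

The denominator factor λ**2 - 6*λ/5 + 9/4 vanishes at (3/5) - ((3/10)*sqrt(21))*i and appears to the power 1; the numerator there equals (76239/10850) - ((8457/10850)*sqrt(21))*i, nonzero, and no other factor vanishes.
Hence a pole whose order is the multiplicity, 1.


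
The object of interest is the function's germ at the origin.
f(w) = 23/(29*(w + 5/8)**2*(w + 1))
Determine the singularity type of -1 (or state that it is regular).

The denominator factor w + 1 vanishes at -1 and appears to the power 1; the numerator there equals 23/29, nonzero, and no other factor vanishes.
Hence a pole whose order is the multiplicity, 1.

The point is a pole of order 1.


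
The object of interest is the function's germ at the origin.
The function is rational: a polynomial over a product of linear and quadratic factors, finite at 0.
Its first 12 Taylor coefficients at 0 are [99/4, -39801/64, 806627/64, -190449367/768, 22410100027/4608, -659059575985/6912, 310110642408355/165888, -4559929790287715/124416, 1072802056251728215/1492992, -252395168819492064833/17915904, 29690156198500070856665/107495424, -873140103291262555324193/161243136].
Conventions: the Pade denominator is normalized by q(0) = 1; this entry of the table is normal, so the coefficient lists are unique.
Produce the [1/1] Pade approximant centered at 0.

Taylor coefficients needed (read off): a_0 = 99/4, a_1 = -39801/64, a_2 = 806627/64.
Write the denominator as Q(β) = 1 + q1*β. Requiring Q*f - P = O(β^3) with deg P <= 1 kills the coefficients of β^2..β^2 in Q*f:
  β^2: a_2 + q1*a_1 = 0, i.e. 806627/64 + (-39801/64)*q1 = 0.
Solving this linear system: q1 = 806627/39801.
The numerator is Q*f truncated at degree 1: P0 = a_0 = 99/4; P1 = a_1 + q1*a_0 = -102140811/849088.

The Pade approximant has numerator coefficients [99/4, -102140811/849088]; denominator coefficients [1, 806627/39801].


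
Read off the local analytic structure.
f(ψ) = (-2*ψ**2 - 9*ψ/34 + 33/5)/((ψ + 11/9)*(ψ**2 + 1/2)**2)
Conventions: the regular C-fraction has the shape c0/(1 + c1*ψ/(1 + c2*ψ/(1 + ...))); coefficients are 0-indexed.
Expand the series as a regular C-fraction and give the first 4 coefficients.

Taylor coefficients (expand at 0): a_0 = 108/5, a_1 = -17334/935, a_2 = -799938/10285, a_3 = 7591482/113135.
c0 = a_0 = 108/5. Peel one level at a time: if S = 1 + c*ψ/S' with S'(0) = 1, then c is the ψ-coefficient of S and S' = c*ψ/(S - 1).
S_1 = c0/f = 1 + (321/374)*ψ + (1820117/419628)*ψ^2 + ...; c1 = 321/374.
S_2 = c1*ψ/(S_1 - 1) = 1 + (-1820117/360162)*ψ + (216467888/10201059)*ψ^2 + ...; c2 = -1820117/360162.
S_3 = c2*ψ/(S_2 - 1) = 1 + (566146784/134828667)*ψ + ...; c3 = 566146784/134828667.

The regular C-fraction coefficients are [108/5, 321/374, -1820117/360162, 566146784/134828667].


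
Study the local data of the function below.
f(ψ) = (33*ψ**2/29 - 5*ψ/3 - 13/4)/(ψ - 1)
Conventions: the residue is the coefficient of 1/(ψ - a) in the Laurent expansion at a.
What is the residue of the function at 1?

The residue is -1315/348.

At the order-1 pole 1 set g(ψ) = (ψ - (1))*f(ψ) = 33*ψ**2/29 - 5*ψ/3 - 13/4.
Simple pole: residue = g(a) at a = 1, which is -1315/348.


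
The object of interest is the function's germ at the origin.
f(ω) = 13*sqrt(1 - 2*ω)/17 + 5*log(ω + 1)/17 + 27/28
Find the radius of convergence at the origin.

The radius of convergence is 1/2.

Branch term (13/17)*sqrt(1 - ω/(1/2)): its argument vanishes at ω = 1/2, a square-root branch point, modulus 1/2.
Branch term (5/17)*log(1 - ω/(-1)): its argument vanishes at ω = -1, a logarithmic branch point, modulus 1.
The radius of convergence is the smallest modulus among the singular points: 1/2.


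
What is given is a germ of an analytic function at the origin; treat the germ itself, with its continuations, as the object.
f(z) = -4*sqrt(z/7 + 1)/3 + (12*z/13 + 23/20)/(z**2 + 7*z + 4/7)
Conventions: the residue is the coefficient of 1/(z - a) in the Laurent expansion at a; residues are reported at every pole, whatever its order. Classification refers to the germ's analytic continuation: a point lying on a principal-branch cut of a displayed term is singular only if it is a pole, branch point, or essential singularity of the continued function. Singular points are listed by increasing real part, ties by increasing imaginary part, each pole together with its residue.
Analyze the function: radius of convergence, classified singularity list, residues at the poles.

Radius of convergence at 0: 7/2 - (1/14)*sqrt(2289).
At -7: an algebraic (square-root) branch point.
At -7/2 - (1/14)*sqrt(2289): a pole of order 1; residue 6/13 + (541/85020)*sqrt(2289).
At -7/2 + (1/14)*sqrt(2289): a pole of order 1; residue 6/13 - (541/85020)*sqrt(2289).

Denominator factor (z**2 + 7*z + 4/7): discriminant 327/7, real irrational roots -7/2 + (1/14)*sqrt(2289) and -7/2 - (1/14)*sqrt(2289); poles of order 1, moduli 7/2 - (1/14)*sqrt(2289) and 7/2 + (1/14)*sqrt(2289).
Branch term (-4/3)*sqrt(1 - z/(-7)): its argument vanishes at z = -7, a square-root branch point, modulus 7.
The radius of convergence is the smallest modulus among the singular points: 7/2 - (1/14)*sqrt(2289).
The branch term is analytic at -7/2 - (1/14)*sqrt(2289) and contributes nothing to the residue; only the rational part matters.
The factor z**2 + 7*z + 4/7 splits as (z - a)(z - a') with a = -7/2 - (1/14)*sqrt(2289), a' = -7/2 + (1/14)*sqrt(2289). At the order-1 pole a set g(z) = (z - a)*(rational part) = [12*z/13 + 23/20] / (z - a').
Simple pole: residue = g(a) at a = -7/2 - (1/14)*sqrt(2289), which is 6/13 + (541/85020)*sqrt(2289).
The branch term is analytic at -7/2 + (1/14)*sqrt(2289) and contributes nothing to the residue; only the rational part matters.
The factor z**2 + 7*z + 4/7 splits as (z - a)(z - a') with a = -7/2 + (1/14)*sqrt(2289), a' = -7/2 - (1/14)*sqrt(2289). At the order-1 pole a set g(z) = (z - a)*(rational part) = [12*z/13 + 23/20] / (z - a').
Simple pole: residue = g(a) at a = -7/2 + (1/14)*sqrt(2289), which is 6/13 - (541/85020)*sqrt(2289).
List the singular points by increasing real part (a conjugate pair: the negative imaginary part first).


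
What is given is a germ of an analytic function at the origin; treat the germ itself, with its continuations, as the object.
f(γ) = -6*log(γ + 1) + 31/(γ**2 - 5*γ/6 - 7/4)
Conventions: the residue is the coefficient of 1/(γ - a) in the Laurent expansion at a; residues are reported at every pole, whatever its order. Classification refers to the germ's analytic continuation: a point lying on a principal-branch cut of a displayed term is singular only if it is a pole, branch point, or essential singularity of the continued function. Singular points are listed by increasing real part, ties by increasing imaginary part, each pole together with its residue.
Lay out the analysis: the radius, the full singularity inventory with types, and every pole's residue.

Radius of convergence at 0: -5/12 + (1/12)*sqrt(277).
At -1: a logarithmic branch point.
At 5/12 - (1/12)*sqrt(277): a pole of order 1; residue -(186/277)*sqrt(277).
At 5/12 + (1/12)*sqrt(277): a pole of order 1; residue (186/277)*sqrt(277).

Denominator factor (γ**2 - 5*γ/6 - 7/4): discriminant 277/36, real irrational roots 5/12 + (1/12)*sqrt(277) and 5/12 - (1/12)*sqrt(277); poles of order 1, moduli 5/12 + (1/12)*sqrt(277) and -5/12 + (1/12)*sqrt(277).
Branch term (-6)*log(1 - γ/(-1)): its argument vanishes at γ = -1, a logarithmic branch point, modulus 1.
The radius of convergence is the smallest modulus among the singular points: -5/12 + (1/12)*sqrt(277).
The branch term is analytic at 5/12 - (1/12)*sqrt(277) and contributes nothing to the residue; only the rational part matters.
The factor γ**2 - 5*γ/6 - 7/4 splits as (γ - a)(γ - a') with a = 5/12 - (1/12)*sqrt(277), a' = 5/12 + (1/12)*sqrt(277). At the order-1 pole a set g(γ) = (γ - a)*(rational part) = [31] / (γ - a').
Simple pole: residue = g(a) at a = 5/12 - (1/12)*sqrt(277), which is -(186/277)*sqrt(277).
The branch term is analytic at 5/12 + (1/12)*sqrt(277) and contributes nothing to the residue; only the rational part matters.
The factor γ**2 - 5*γ/6 - 7/4 splits as (γ - a)(γ - a') with a = 5/12 + (1/12)*sqrt(277), a' = 5/12 - (1/12)*sqrt(277). At the order-1 pole a set g(γ) = (γ - a)*(rational part) = [31] / (γ - a').
Simple pole: residue = g(a) at a = 5/12 + (1/12)*sqrt(277), which is (186/277)*sqrt(277).
List the singular points by increasing real part (a conjugate pair: the negative imaginary part first).


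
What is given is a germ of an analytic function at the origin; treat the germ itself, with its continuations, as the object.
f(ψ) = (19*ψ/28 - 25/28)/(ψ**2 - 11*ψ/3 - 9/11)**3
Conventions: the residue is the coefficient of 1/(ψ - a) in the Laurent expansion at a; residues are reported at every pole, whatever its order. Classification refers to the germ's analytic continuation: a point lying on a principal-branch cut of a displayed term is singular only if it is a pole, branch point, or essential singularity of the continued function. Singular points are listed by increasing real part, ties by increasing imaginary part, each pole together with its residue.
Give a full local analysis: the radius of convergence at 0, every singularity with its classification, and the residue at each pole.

Radius of convergence at 0: -11/6 + (1/66)*sqrt(18205).
At 11/6 - (1/66)*sqrt(18205): a pole of order 3; residue -(1734777/126926418500)*sqrt(18205).
At 11/6 + (1/66)*sqrt(18205): a pole of order 3; residue (1734777/126926418500)*sqrt(18205).

Denominator factor (ψ**2 - 11*ψ/3 - 9/11)^3: discriminant 1655/99, real irrational roots 11/6 + (1/66)*sqrt(18205) and 11/6 - (1/66)*sqrt(18205); poles of order 3, moduli 11/6 + (1/66)*sqrt(18205) and -11/6 + (1/66)*sqrt(18205).
The radius of convergence is the smallest modulus among the singular points: -11/6 + (1/66)*sqrt(18205).
The factor ψ**2 - 11*ψ/3 - 9/11 splits as (ψ - a)(ψ - a') with a = 11/6 - (1/66)*sqrt(18205), a' = 11/6 + (1/66)*sqrt(18205). At the order-3 pole a set g(ψ) = (ψ - a)^3*f(ψ) = [19*ψ/28 - 25/28] / (ψ - a')^3.
Order-3 pole: residue = g''(a)/2; g''(11/6 - (1/66)*sqrt(18205)) = -(1734777/63463209250)*sqrt(18205), so the residue is -(1734777/126926418500)*sqrt(18205).
The factor ψ**2 - 11*ψ/3 - 9/11 splits as (ψ - a)(ψ - a') with a = 11/6 + (1/66)*sqrt(18205), a' = 11/6 - (1/66)*sqrt(18205). At the order-3 pole a set g(ψ) = (ψ - a)^3*f(ψ) = [19*ψ/28 - 25/28] / (ψ - a')^3.
Order-3 pole: residue = g''(a)/2; g''(11/6 + (1/66)*sqrt(18205)) = (1734777/63463209250)*sqrt(18205), so the residue is (1734777/126926418500)*sqrt(18205).
List the singular points by increasing real part (a conjugate pair: the negative imaginary part first).


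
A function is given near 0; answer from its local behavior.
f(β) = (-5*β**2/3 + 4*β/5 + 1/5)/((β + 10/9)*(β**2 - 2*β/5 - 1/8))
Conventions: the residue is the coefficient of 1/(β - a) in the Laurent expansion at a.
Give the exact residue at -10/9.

At the order-1 pole -10/9 set g(β) = (β - (-10/9))*f(β) = (-5*β**2/3 + 4*β/5 + 1/5)/(β**2 - 2*β/5 - 1/8).
Simple pole: residue = g(a) at a = -10/9, which is -26696/15105.

The residue is -26696/15105.


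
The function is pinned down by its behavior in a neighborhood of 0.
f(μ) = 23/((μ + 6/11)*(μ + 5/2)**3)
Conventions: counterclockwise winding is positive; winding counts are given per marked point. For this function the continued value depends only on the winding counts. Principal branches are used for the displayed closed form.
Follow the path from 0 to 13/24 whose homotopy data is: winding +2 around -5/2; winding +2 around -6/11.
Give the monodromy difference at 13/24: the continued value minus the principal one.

Continued minus principal equals 0.

The function is rational, hence single-valued: continuing it around any pole returns the same value, so the difference is 0.


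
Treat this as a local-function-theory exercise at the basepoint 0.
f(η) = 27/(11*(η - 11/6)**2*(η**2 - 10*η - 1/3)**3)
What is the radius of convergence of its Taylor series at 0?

The radius of convergence is -5 + (2/3)*sqrt(57).

Denominator factor (η**2 - 10*η - 1/3)^3: discriminant 304/3, real irrational roots 5 + (2/3)*sqrt(57) and 5 - (2/3)*sqrt(57); poles of order 3, moduli 5 + (2/3)*sqrt(57) and -5 + (2/3)*sqrt(57).
Denominator factor (η - 11/6)^2: pole of order 2 at 11/6, modulus 11/6.
The radius of convergence is the smallest modulus among the singular points: -5 + (2/3)*sqrt(57).


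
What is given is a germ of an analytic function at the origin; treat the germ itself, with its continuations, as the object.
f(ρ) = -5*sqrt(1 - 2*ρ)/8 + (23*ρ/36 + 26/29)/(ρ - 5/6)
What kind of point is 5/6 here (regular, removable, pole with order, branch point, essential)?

The denominator factor ρ - 5/6 vanishes at 5/6 and appears to the power 1; the numerator there equals 8951/6264, nonzero, and no other factor vanishes.
The branch terms are analytic at this point.
Hence a pole whose order is the multiplicity, 1.

The point is a pole of order 1.


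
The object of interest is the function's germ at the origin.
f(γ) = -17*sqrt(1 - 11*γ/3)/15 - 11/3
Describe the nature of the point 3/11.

The point is an algebraic (square-root) branch point.

The term (-17/15)*sqrt(1 - γ/(3/11)) has argument 1 - 3/11/(3/11) = 0 at 3/11: a square-root (algebraic, two-sheeted) branch point; the remaining terms are analytic or single-valued there.


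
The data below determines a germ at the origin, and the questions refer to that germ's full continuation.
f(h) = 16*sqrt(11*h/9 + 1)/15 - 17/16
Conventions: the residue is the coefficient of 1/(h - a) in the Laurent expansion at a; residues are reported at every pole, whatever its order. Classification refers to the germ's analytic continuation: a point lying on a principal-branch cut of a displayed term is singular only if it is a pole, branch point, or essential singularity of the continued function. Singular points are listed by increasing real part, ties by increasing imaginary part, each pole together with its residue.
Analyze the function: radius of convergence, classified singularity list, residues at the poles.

Radius of convergence at 0: 9/11.
At -9/11: an algebraic (square-root) branch point.

Branch term (16/15)*sqrt(1 - h/(-9/11)): its argument vanishes at h = -9/11, a square-root branch point, modulus 9/11.
The radius of convergence is the smallest modulus among the singular points: 9/11.


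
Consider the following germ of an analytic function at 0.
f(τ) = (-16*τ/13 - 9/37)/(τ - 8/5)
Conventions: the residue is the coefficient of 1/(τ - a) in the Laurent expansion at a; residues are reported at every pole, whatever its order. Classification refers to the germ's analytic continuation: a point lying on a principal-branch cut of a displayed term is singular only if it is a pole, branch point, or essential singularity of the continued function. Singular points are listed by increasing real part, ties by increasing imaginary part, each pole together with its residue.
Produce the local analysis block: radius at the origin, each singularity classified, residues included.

Radius of convergence at 0: 8/5.
At 8/5: a pole of order 1; residue -5321/2405.

Denominator factor (τ - 8/5): pole of order 1 at 8/5, modulus 8/5.
The radius of convergence is the smallest modulus among the singular points: 8/5.
At the order-1 pole 8/5 set g(τ) = (τ - (8/5))*f(τ) = -16*τ/13 - 9/37.
Simple pole: residue = g(a) at a = 8/5, which is -5321/2405.


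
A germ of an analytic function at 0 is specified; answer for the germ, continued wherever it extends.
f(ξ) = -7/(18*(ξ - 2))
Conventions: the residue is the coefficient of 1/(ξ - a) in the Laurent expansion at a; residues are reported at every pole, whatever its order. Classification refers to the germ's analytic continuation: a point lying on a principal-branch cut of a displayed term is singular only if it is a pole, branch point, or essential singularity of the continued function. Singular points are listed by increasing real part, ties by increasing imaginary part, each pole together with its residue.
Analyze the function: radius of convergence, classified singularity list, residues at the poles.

Denominator factor (ξ - 2): pole of order 1 at 2, modulus 2.
The radius of convergence is the smallest modulus among the singular points: 2.
At the order-1 pole 2 set g(ξ) = (ξ - (2))*f(ξ) = -7/18.
Simple pole: residue = g(a) at a = 2, which is -7/18.

Radius of convergence at 0: 2.
At 2: a pole of order 1; residue -7/18.


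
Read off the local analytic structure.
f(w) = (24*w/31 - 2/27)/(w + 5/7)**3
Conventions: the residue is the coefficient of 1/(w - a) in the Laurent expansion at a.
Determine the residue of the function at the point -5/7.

The residue is 0.

At the order-3 pole -5/7 set g(w) = (w - (-5/7))^3*f(w) = 24*w/31 - 2/27.
Order-3 pole: residue = g''(a)/2; g''(-5/7) = 0, so the residue is 0.


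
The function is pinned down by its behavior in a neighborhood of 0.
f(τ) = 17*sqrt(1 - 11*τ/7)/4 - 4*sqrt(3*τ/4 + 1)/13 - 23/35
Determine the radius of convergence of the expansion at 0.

The radius of convergence is 7/11.

Branch term (17/4)*sqrt(1 - τ/(7/11)): its argument vanishes at τ = 7/11, a square-root branch point, modulus 7/11.
Branch term (-4/13)*sqrt(1 - τ/(-4/3)): its argument vanishes at τ = -4/3, a square-root branch point, modulus 4/3.
The radius of convergence is the smallest modulus among the singular points: 7/11.


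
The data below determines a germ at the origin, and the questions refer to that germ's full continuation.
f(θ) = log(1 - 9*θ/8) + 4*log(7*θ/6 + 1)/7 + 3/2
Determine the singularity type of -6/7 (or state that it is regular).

The point is a logarithmic branch point.

The term (4/7)*log(1 - θ/(-6/7)) has argument 1 - -6/7/(-6/7) = 0 at -6/7: a logarithmic (infinitely-sheeted) branch point; the remaining terms are analytic or single-valued there.


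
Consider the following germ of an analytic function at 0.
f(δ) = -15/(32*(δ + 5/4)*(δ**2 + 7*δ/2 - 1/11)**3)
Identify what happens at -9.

Denominator factors: δ + 5/4 = -31/4 at δ = -9; δ**2 + 7*δ/2 - 1/11 = 1087/22 at δ = -9 — none vanishes.
So the germ continues analytically to -9.

The point is a regular point.


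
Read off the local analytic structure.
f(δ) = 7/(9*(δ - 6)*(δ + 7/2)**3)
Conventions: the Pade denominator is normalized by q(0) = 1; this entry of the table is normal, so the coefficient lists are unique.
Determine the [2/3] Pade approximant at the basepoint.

Taylor coefficients needed (expand at 0): a_0 = -4/1323, a_1 = 58/27783, a_2 = -661/583443, a_3 = 12653/24504606, a_4 = -222469/1029193452, a_5 = 74861/882165816.
Write the denominator as Q(δ) = 1 + q1*δ + q2*δ^2 + q3*δ^3. Requiring Q*f - P = O(δ^6) with deg P <= 2 kills the coefficients of δ^3..δ^5 in Q*f:
  δ^3: a_3 + q1*a_2 + q2*a_1 + q3*a_0 = 0, i.e. 12653/24504606 + (-661/583443)*q1 + (58/27783)*q2 + (-4/1323)*q3 = 0.
  δ^4: a_4 + q1*a_3 + q2*a_2 + q3*a_1 = 0, i.e. -222469/1029193452 + (12653/24504606)*q1 + (-661/583443)*q2 + (58/27783)*q3 = 0.
  δ^5: a_5 + q1*a_4 + q2*a_3 + q3*a_2 = 0, i.e. 74861/882165816 + (-222469/1029193452)*q1 + (12653/24504606)*q2 + (-661/583443)*q3 = 0.
Solving this linear system: q1 = 773/1302, q2 = 517/9114, q3 = -1198/95697.
The numerator is Q*f truncated at degree 2: P0 = a_0 = -4/1323; P1 = a_1 + q1*a_0 = 4/13671; P2 = a_2 + q1*a_1 + q2*a_0 = -8/123039.

The Pade approximant has numerator coefficients [-4/1323, 4/13671, -8/123039]; denominator coefficients [1, 773/1302, 517/9114, -1198/95697].


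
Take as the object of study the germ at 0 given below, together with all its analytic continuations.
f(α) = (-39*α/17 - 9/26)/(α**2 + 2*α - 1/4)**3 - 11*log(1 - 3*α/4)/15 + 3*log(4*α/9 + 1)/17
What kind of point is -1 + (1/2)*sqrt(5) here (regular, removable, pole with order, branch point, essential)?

The denominator factor α**2 + 2*α - 1/4 vanishes at -1 + (1/2)*sqrt(5) and appears to the power 3; the numerator there equals 861/442 - (39/34)*sqrt(5), nonzero, and no other factor vanishes.
The branch terms are analytic at this point.
Hence a pole whose order is the multiplicity, 3.

The point is a pole of order 3.


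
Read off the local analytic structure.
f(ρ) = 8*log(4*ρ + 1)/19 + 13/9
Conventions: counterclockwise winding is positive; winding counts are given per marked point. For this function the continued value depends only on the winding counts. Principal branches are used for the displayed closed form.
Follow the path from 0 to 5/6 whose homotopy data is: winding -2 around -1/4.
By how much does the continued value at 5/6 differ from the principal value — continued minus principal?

The rational part is single-valued and drops out of the difference; each branch term changes only by its own monodromy.
(8/19)*log(1 - ρ/(-1/4)): each positive loop around -1/4 adds 2*pi*i to the log, so winding -2 contributes (8/19)*(-2)*2*pi*i = -(32/19)*pi*i.
Summing the contributions at ρ = 5/6 gives -(32/19)*pi*i.

Continued minus principal equals -(32/19)*pi*i.


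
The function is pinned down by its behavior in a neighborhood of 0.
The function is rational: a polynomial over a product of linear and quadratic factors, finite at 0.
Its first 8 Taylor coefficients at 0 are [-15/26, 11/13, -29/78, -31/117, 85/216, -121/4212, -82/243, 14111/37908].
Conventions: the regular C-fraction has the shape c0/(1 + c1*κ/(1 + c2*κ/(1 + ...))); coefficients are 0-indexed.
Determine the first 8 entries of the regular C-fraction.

The regular C-fraction coefficients are [-15/26, 22/15, -113/110, 1225/2486, -47377/166110, 3501983/6331290, 157470075/266956474, 787582327/1475481510].

Taylor coefficients (read off): a_0 = -15/26, a_1 = 11/13, a_2 = -29/78, a_3 = -31/117, a_4 = 85/216, a_5 = -121/4212, a_6 = -82/243, a_7 = 14111/37908.
c0 = a_0 = -15/26. Peel one level at a time: if S = 1 + c*κ/S' with S'(0) = 1, then c is the κ-coefficient of S and S' = c*κ/(S - 1).
S_1 = c0/f = 1 + (22/15)*κ + (113/75)*κ^2 + ...; c1 = 22/15.
S_2 = c1*κ/(S_1 - 1) = 1 + (-113/110)*κ + (245/484)*κ^2 + ...; c2 = -113/110.
S_3 = c2*κ/(S_2 - 1) = 1 + (1225/2486)*κ + (21535/153228)*κ^2 + ...; c3 = 1225/2486.
S_4 = c3*κ/(S_3 - 1) = 1 + (-47377/166110)*κ + (340901/2160900)*κ^2 + ...; c4 = -47377/166110.
S_5 = c4*κ/(S_4 - 1) = 1 + (3501983/6331290)*κ + (-24209685/74200996)*κ^2 + ...; c5 = 3501983/6331290.
S_6 = c5*κ/(S_5 - 1) = 1 + (157470075/266956474)*κ + (-1209625515/3841768324)*κ^2 + ...; c6 = 157470075/266956474.
S_7 = c6*κ/(S_6 - 1) = 1 + (787582327/1475481510)*κ + ...; c7 = 787582327/1475481510.


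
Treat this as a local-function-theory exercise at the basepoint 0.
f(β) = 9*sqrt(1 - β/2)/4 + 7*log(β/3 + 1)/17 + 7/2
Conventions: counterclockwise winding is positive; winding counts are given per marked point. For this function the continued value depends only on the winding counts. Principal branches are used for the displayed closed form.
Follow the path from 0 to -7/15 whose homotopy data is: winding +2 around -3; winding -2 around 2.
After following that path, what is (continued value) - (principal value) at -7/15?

Continued minus principal equals (28/17)*pi*i.

The rational part is single-valued and drops out of the difference; each branch term changes only by its own monodromy.
(7/17)*log(1 - β/(-3)): each positive loop around -3 adds 2*pi*i to the log, so winding +2 contributes (7/17)*(2)*2*pi*i = (28/17)*pi*i.
(9/4)*sqrt(1 - β/(2)): winding -2 is even, the square root returns to the same sheet, contribution 0.
Summing the contributions at β = -7/15 gives (28/17)*pi*i.


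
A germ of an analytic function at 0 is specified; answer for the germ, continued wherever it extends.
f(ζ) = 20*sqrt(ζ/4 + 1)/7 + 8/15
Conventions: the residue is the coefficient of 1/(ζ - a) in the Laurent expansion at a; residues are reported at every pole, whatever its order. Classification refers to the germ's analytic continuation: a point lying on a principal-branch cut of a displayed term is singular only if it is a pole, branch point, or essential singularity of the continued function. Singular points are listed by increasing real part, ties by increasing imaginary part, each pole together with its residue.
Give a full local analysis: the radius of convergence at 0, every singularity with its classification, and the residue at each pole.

Branch term (20/7)*sqrt(1 - ζ/(-4)): its argument vanishes at ζ = -4, a square-root branch point, modulus 4.
The radius of convergence is the smallest modulus among the singular points: 4.

Radius of convergence at 0: 4.
At -4: an algebraic (square-root) branch point.


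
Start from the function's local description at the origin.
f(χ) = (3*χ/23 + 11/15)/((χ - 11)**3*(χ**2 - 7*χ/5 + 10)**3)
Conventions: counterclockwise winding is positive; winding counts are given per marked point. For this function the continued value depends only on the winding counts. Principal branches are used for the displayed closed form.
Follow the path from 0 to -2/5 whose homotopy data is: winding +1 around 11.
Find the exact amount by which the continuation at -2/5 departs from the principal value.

Continued minus principal equals 0.

The function is rational, hence single-valued: continuing it around any pole returns the same value, so the difference is 0.


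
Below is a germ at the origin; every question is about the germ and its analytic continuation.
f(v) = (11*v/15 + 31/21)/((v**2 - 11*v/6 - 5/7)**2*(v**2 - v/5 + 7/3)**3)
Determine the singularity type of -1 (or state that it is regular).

The point is a regular point.

Denominator factors: v**2 - v/5 + 7/3 = 53/15 at v = -1; v**2 - 11*v/6 - 5/7 = 89/42 at v = -1 — none vanishes.
So the germ continues analytically to -1.


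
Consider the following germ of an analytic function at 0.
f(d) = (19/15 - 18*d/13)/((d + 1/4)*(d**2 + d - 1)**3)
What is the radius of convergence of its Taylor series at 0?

Denominator factor (d**2 + d - 1)^3: discriminant 5, real irrational roots -1/2 + (1/2)*sqrt(5) and -1/2 - (1/2)*sqrt(5); poles of order 3, moduli -1/2 + (1/2)*sqrt(5) and 1/2 + (1/2)*sqrt(5).
Denominator factor (d + 1/4): pole of order 1 at -1/4, modulus 1/4.
The radius of convergence is the smallest modulus among the singular points: 1/4.

The radius of convergence is 1/4.


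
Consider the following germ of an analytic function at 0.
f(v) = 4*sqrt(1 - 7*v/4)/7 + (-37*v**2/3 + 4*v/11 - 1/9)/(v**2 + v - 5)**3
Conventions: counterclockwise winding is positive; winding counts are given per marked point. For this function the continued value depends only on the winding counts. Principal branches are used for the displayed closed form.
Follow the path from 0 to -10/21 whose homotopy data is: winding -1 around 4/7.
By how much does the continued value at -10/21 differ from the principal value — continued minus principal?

The rational part is single-valued and drops out of the difference; each branch term changes only by its own monodromy.
(4/7)*sqrt(1 - v/(4/7)): winding -1 is odd, the square root flips sign, contributing -2*(4/7)*sqrt(1 - (-10/21)/(4/7)) = -2*(4/7)*sqrt(11/6) = -(4/21)*sqrt(66).
Summing the contributions at v = -10/21 gives -(4/21)*sqrt(66).

Continued minus principal equals -(4/21)*sqrt(66).


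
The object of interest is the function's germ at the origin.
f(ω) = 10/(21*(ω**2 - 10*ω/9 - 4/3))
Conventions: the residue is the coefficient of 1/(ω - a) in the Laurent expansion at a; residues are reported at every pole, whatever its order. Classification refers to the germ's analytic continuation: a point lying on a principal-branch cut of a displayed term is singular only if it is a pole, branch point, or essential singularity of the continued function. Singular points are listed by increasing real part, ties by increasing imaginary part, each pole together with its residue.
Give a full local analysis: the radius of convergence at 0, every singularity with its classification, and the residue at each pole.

Radius of convergence at 0: -5/9 + (1/9)*sqrt(133).
At 5/9 - (1/9)*sqrt(133): a pole of order 1; residue -(15/931)*sqrt(133).
At 5/9 + (1/9)*sqrt(133): a pole of order 1; residue (15/931)*sqrt(133).

Denominator factor (ω**2 - 10*ω/9 - 4/3): discriminant 532/81, real irrational roots 5/9 + (1/9)*sqrt(133) and 5/9 - (1/9)*sqrt(133); poles of order 1, moduli 5/9 + (1/9)*sqrt(133) and -5/9 + (1/9)*sqrt(133).
The radius of convergence is the smallest modulus among the singular points: -5/9 + (1/9)*sqrt(133).
The factor ω**2 - 10*ω/9 - 4/3 splits as (ω - a)(ω - a') with a = 5/9 - (1/9)*sqrt(133), a' = 5/9 + (1/9)*sqrt(133). At the order-1 pole a set g(ω) = (ω - a)*f(ω) = [10/21] / (ω - a').
Simple pole: residue = g(a) at a = 5/9 - (1/9)*sqrt(133), which is -(15/931)*sqrt(133).
The factor ω**2 - 10*ω/9 - 4/3 splits as (ω - a)(ω - a') with a = 5/9 + (1/9)*sqrt(133), a' = 5/9 - (1/9)*sqrt(133). At the order-1 pole a set g(ω) = (ω - a)*f(ω) = [10/21] / (ω - a').
Simple pole: residue = g(a) at a = 5/9 + (1/9)*sqrt(133), which is (15/931)*sqrt(133).
List the singular points by increasing real part (a conjugate pair: the negative imaginary part first).


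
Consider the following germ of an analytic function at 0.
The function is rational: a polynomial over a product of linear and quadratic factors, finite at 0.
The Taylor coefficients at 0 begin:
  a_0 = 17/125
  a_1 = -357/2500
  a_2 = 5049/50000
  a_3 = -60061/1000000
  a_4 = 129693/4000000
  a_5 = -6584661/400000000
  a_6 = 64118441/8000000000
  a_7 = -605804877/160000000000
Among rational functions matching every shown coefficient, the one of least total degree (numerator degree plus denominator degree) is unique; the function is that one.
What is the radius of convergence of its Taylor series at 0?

No rational of total degree below 3 reproduces all 8 coefficients; solving the [0/3] Pade equations on them gives f(λ) = 17/(5*(λ + 5/2)**2*(λ + 4)), whose expansion matches every shown term.
Denominator factor (λ + 4): pole of order 1 at -4, modulus 4.
Denominator factor (λ + 5/2)^2: pole of order 2 at -5/2, modulus 5/2.
The radius of convergence is the smallest modulus among the singular points: 5/2.

The radius of convergence is 5/2.


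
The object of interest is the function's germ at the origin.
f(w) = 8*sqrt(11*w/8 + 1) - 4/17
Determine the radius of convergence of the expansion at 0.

Branch term (8)*sqrt(1 - w/(-8/11)): its argument vanishes at w = -8/11, a square-root branch point, modulus 8/11.
The radius of convergence is the smallest modulus among the singular points: 8/11.

The radius of convergence is 8/11.


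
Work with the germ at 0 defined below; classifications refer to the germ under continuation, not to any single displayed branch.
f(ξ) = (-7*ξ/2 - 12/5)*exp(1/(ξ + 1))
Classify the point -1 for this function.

The point is an essential singularity.

The exponent 1/(ξ - (-1)) has a pole at -1, so exp(1/(ξ - (-1))) takes every nonzero value near it: an essential singularity (not a pole of any order).


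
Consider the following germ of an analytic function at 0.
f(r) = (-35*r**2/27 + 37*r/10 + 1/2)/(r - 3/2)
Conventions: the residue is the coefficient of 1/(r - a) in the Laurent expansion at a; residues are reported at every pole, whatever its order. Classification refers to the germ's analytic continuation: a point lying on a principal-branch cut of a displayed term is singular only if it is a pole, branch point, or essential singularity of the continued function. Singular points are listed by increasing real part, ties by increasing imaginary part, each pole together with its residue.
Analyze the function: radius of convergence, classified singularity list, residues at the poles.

Radius of convergence at 0: 3/2.
At 3/2: a pole of order 1; residue 47/15.

Denominator factor (r - 3/2): pole of order 1 at 3/2, modulus 3/2.
The radius of convergence is the smallest modulus among the singular points: 3/2.
At the order-1 pole 3/2 set g(r) = (r - (3/2))*f(r) = -35*r**2/27 + 37*r/10 + 1/2.
Simple pole: residue = g(a) at a = 3/2, which is 47/15.


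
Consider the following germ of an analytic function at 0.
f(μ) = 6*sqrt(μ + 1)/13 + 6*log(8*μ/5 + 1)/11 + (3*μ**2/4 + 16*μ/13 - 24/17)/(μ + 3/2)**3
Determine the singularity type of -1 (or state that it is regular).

The term (6/13)*sqrt(1 - μ/(-1)) has argument 1 - -1/(-1) = 0 at -1: a square-root (algebraic, two-sheeted) branch point; the remaining terms are analytic or single-valued there.

The point is an algebraic (square-root) branch point.


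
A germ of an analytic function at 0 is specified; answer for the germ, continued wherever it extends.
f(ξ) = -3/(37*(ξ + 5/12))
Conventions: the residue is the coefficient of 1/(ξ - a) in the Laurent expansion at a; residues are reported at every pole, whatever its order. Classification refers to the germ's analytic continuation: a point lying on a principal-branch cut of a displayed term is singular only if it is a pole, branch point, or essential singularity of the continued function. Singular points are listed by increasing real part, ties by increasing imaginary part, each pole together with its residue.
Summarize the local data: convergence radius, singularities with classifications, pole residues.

Denominator factor (ξ + 5/12): pole of order 1 at -5/12, modulus 5/12.
The radius of convergence is the smallest modulus among the singular points: 5/12.
At the order-1 pole -5/12 set g(ξ) = (ξ - (-5/12))*f(ξ) = -3/37.
Simple pole: residue = g(a) at a = -5/12, which is -3/37.

Radius of convergence at 0: 5/12.
At -5/12: a pole of order 1; residue -3/37.


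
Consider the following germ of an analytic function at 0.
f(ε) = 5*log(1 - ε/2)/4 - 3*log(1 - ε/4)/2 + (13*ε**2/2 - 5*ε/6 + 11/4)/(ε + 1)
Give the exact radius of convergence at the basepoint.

The radius of convergence is 1.

Denominator factor (ε + 1): pole of order 1 at -1, modulus 1.
Branch term (5/4)*log(1 - ε/(2)): its argument vanishes at ε = 2, a logarithmic branch point, modulus 2.
Branch term (-3/2)*log(1 - ε/(4)): its argument vanishes at ε = 4, a logarithmic branch point, modulus 4.
The radius of convergence is the smallest modulus among the singular points: 1.


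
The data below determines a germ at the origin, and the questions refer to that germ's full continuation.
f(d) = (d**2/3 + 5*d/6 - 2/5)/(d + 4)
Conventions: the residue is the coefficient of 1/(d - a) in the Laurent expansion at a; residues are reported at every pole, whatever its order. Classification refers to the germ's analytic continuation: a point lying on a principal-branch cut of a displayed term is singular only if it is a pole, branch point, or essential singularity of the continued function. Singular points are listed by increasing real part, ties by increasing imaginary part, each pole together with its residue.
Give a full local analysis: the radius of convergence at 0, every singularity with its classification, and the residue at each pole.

Denominator factor (d + 4): pole of order 1 at -4, modulus 4.
The radius of convergence is the smallest modulus among the singular points: 4.
At the order-1 pole -4 set g(d) = (d - (-4))*f(d) = d**2/3 + 5*d/6 - 2/5.
Simple pole: residue = g(a) at a = -4, which is 8/5.

Radius of convergence at 0: 4.
At -4: a pole of order 1; residue 8/5.


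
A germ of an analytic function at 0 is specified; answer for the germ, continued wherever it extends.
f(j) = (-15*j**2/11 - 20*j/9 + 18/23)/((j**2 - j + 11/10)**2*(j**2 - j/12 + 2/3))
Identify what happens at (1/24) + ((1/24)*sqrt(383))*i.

The denominator factor j**2 - j/12 + 2/3 vanishes at (1/24) + ((1/24)*sqrt(383))*i and appears to the power 1; the numerator there equals (348517/218592) - ((925/9504)*sqrt(383))*i, nonzero, and no other factor vanishes.
Hence a pole whose order is the multiplicity, 1.

The point is a pole of order 1.


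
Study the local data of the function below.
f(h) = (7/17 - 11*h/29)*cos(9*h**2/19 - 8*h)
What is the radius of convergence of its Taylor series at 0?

The radius of convergence is infinite.

The factor cos(9*h**2/19 - 8*h) is entire and contributes no finite singular point.
The polynomial part has no poles.
No finite singular points: the Taylor series at 0 converges everywhere.


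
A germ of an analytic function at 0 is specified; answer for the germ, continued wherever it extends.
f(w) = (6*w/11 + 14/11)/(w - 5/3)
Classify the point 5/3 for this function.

The point is a pole of order 1.

The denominator factor w - 5/3 vanishes at 5/3 and appears to the power 1; the numerator there equals 24/11, nonzero, and no other factor vanishes.
Hence a pole whose order is the multiplicity, 1.


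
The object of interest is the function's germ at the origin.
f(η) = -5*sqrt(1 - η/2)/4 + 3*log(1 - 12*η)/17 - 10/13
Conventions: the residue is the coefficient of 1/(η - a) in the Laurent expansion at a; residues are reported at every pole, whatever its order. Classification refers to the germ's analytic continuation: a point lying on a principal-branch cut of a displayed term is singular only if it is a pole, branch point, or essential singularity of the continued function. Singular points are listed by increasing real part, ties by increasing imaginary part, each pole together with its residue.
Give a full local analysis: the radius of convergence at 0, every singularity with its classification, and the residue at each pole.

Radius of convergence at 0: 1/12.
At 1/12: a logarithmic branch point.
At 2: an algebraic (square-root) branch point.

Branch term (3/17)*log(1 - η/(1/12)): its argument vanishes at η = 1/12, a logarithmic branch point, modulus 1/12.
Branch term (-5/4)*sqrt(1 - η/(2)): its argument vanishes at η = 2, a square-root branch point, modulus 2.
The radius of convergence is the smallest modulus among the singular points: 1/12.
List the singular points by increasing real part (a conjugate pair: the negative imaginary part first).
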